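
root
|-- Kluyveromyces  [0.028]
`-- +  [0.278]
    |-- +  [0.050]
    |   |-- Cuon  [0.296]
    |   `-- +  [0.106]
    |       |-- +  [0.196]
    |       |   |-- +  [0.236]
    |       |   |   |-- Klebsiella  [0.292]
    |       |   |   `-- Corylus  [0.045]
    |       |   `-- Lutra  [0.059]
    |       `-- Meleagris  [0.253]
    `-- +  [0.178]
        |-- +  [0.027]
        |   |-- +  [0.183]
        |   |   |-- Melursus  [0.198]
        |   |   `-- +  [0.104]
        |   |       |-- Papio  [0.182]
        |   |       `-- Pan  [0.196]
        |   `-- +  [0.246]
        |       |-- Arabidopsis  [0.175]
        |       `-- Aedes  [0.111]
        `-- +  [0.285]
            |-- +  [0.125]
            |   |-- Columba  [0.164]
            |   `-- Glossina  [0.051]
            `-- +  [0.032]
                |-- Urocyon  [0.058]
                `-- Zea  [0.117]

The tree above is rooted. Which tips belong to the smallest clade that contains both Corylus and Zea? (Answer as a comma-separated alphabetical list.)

Aedes, Arabidopsis, Columba, Corylus, Cuon, Glossina, Klebsiella, Lutra, Meleagris, Melursus, Pan, Papio, Urocyon, Zea

Tracing Corylus: it sits inside (Klebsiella,Corylus).
Tracing Zea: it sits inside (Urocyon,Zea).
The smallest clade enclosing both is ((Cuon,(((Klebsiella,Corylus),Lutra),Meleagris)),(((Melursus,(Papio,Pan)),(Arabidopsis,Aedes)),((Columba,Glossina),(Urocyon,Zea)))); the answer is its 14 terminal taxa in alphabetical order.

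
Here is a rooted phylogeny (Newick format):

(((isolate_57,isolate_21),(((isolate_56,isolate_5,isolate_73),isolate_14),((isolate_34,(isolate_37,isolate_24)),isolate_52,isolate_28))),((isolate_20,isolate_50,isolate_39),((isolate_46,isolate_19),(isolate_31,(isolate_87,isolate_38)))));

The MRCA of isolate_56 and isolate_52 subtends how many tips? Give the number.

9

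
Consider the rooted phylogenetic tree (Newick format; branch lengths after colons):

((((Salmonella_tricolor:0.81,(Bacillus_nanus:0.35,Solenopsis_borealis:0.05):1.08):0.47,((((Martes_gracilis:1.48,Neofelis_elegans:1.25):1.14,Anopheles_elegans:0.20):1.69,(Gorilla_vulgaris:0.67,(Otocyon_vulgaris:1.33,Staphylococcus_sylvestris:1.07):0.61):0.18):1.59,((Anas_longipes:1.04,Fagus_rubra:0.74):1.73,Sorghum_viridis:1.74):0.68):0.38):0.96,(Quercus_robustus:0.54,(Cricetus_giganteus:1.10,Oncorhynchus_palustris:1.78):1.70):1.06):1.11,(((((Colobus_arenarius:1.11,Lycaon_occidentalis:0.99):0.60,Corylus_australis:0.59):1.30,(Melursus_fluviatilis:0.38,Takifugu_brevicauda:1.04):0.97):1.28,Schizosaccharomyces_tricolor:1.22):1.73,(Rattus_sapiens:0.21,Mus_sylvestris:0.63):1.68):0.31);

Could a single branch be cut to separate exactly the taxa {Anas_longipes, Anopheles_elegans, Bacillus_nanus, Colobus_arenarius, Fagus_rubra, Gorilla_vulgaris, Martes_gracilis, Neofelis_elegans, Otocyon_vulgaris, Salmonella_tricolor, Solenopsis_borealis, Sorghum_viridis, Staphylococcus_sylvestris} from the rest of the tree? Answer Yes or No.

The MRCA of the listed taxa is the root, so the smallest clade containing them is the whole tree.
That clade also contains Corylus_australis, Cricetus_giganteus, Lycaon_occidentalis, Melursus_fluviatilis, Mus_sylvestris, Oncorhynchus_palustris, Quercus_robustus, Rattus_sapiens, Schizosaccharomyces_tricolor, Takifugu_brevicauda, which are not in the proposed group, so the group is not monophyletic.

No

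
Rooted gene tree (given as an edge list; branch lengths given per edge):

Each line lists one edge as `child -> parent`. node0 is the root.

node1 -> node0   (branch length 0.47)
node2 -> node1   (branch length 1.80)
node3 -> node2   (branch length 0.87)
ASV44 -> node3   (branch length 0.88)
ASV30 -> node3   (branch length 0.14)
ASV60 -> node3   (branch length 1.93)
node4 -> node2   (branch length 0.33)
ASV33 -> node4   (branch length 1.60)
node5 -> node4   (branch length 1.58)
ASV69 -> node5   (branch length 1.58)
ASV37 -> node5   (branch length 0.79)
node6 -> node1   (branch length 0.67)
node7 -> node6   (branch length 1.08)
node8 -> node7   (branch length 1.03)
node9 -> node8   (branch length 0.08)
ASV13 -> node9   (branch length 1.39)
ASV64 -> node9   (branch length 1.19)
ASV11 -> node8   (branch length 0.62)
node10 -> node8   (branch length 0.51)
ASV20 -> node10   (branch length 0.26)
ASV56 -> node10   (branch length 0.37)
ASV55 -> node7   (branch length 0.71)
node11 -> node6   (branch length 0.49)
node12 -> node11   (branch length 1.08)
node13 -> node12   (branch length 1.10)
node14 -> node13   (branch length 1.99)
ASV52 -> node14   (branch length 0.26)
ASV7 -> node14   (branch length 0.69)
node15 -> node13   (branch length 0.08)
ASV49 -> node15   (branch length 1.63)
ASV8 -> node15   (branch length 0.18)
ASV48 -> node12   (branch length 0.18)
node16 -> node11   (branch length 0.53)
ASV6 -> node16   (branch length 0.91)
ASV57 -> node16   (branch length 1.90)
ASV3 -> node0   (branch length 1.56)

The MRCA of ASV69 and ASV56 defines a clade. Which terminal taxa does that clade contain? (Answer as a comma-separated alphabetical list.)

Tracing ASV69: it sits inside (ASV69,ASV37).
Tracing ASV56: it sits inside (ASV20,ASV56).
The smallest clade enclosing both is (((ASV44,ASV30,ASV60),(ASV33,(ASV69,ASV37))),((((ASV13,ASV64),ASV11,(ASV20,ASV56)),ASV55),((((ASV52,ASV7),(ASV49,ASV8)),ASV48),(ASV6,ASV57)))); the answer is its 19 terminal taxa in alphabetical order.

ASV11, ASV13, ASV20, ASV30, ASV33, ASV37, ASV44, ASV48, ASV49, ASV52, ASV55, ASV56, ASV57, ASV6, ASV60, ASV64, ASV69, ASV7, ASV8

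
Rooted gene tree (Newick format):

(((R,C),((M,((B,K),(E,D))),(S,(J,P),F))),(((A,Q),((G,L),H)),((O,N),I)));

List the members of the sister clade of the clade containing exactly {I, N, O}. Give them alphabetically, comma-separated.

The clade containing exactly {I, N, O} attaches to the tree at the node subtending (((A,Q),((G,L),H)),((O,N),I)).
The other lineage descending from that same node — the sister group — is ((A,Q),((G,L),H)); its 5 tips in alphabetical order are the answer.

A, G, H, L, Q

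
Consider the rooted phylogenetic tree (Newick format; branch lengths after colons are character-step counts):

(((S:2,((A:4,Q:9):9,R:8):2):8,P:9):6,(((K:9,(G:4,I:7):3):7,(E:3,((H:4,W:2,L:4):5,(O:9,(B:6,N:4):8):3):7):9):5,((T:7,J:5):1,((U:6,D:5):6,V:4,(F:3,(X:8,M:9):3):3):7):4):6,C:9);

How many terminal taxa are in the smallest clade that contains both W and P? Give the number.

24

The MRCA of W and P is the root, so the clade is the entire tree.
That clade contains 24 terminal taxa: A, B, C, D, E, F, G, H, I, J, K, L, M, N, O, P, Q, R, S, T, U, V, W, X.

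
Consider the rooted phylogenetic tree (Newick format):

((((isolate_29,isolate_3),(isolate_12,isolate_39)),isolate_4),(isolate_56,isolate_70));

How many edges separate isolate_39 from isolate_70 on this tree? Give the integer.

The MRCA of isolate_39 and isolate_70 is the root of the tree.
From isolate_39 up to that node: 4 branches. From isolate_70 up to the same node: 2 branches. Total: 4 + 2 = 6.

6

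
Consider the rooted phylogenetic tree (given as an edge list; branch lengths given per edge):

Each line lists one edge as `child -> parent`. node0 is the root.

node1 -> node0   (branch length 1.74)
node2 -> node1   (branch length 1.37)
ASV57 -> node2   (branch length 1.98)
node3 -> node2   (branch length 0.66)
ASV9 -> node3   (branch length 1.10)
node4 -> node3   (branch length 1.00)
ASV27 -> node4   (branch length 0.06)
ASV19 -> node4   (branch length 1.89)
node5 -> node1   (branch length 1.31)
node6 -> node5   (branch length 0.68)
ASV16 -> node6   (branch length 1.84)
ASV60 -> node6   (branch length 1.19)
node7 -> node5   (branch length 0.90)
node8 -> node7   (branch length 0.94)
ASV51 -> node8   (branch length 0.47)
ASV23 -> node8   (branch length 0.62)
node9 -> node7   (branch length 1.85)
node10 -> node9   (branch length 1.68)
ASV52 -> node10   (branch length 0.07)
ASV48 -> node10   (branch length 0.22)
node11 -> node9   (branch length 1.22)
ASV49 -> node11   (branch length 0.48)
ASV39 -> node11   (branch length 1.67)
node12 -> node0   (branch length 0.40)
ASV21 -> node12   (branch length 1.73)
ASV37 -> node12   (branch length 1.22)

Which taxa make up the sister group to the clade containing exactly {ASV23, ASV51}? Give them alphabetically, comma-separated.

ASV39, ASV48, ASV49, ASV52

The clade containing exactly {ASV23, ASV51} attaches to the tree at the node subtending ((ASV51,ASV23),((ASV52,ASV48),(ASV49,ASV39))).
The other lineage descending from that same node — the sister group — is ((ASV52,ASV48),(ASV49,ASV39)); its 4 tips in alphabetical order are the answer.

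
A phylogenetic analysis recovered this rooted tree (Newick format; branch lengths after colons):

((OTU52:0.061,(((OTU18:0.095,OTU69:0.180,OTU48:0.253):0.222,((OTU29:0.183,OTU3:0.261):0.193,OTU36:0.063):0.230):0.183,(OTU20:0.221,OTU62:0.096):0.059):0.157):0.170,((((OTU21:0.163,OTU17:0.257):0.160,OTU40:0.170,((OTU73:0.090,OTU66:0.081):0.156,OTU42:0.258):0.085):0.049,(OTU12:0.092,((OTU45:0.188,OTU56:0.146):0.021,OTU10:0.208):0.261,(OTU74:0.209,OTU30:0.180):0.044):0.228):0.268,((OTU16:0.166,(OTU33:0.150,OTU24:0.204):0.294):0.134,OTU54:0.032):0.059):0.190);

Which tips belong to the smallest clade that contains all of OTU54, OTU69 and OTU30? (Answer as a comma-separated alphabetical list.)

Tracing OTU54: it sits inside ((OTU16,(OTU33,OTU24)),OTU54).
Tracing OTU69: it sits inside (OTU18,OTU69,OTU48).
Tracing OTU30: it sits inside (OTU74,OTU30).
The smallest clade enclosing all 3 is the whole tree (their MRCA is the root), so the answer is all 25 tips in alphabetical order.

OTU10, OTU12, OTU16, OTU17, OTU18, OTU20, OTU21, OTU24, OTU29, OTU3, OTU30, OTU33, OTU36, OTU40, OTU42, OTU45, OTU48, OTU52, OTU54, OTU56, OTU62, OTU66, OTU69, OTU73, OTU74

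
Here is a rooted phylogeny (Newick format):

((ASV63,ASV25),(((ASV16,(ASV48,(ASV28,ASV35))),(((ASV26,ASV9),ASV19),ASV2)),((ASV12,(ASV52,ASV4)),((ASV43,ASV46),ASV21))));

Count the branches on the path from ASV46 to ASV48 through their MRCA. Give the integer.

The MRCA of ASV46 and ASV48 is the node subtending (((ASV16,(ASV48,(ASV28,ASV35))),(((ASV26,ASV9),ASV19),ASV2)),((ASV12,(ASV52,ASV4)),((ASV43,ASV46),ASV21))).
From ASV46 up to that node: 4 branches. From ASV48 up to the same node: 4 branches. Total: 4 + 4 = 8.

8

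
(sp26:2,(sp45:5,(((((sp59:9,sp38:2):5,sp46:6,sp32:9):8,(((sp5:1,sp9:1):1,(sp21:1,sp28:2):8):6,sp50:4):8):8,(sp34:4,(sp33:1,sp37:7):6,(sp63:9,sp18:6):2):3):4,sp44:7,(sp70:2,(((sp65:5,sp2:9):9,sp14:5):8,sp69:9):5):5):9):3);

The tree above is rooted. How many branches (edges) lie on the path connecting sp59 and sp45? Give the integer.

The MRCA of sp59 and sp45 is the node subtending (sp45,(((((sp59,sp38),sp46,sp32),(((sp5,sp9),(sp21,sp28)),sp50)),(sp34,(sp33,sp37),(sp63,sp18))),sp44,(sp70,(((sp65,sp2),sp14),sp69)))).
From sp59 up to that node: 6 branches. From sp45 up to the same node: 1 branch. Total: 6 + 1 = 7.

7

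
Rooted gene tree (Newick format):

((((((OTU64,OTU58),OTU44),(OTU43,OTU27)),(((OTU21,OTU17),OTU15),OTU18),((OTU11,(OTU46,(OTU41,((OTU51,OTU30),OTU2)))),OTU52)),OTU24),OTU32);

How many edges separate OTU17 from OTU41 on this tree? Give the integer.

9

The MRCA of OTU17 and OTU41 is the node subtending ((((OTU64,OTU58),OTU44),(OTU43,OTU27)),(((OTU21,OTU17),OTU15),OTU18),((OTU11,(OTU46,(OTU41,((OTU51,OTU30),OTU2)))),OTU52)).
From OTU17 up to that node: 4 branches. From OTU41 up to the same node: 5 branches. Total: 4 + 5 = 9.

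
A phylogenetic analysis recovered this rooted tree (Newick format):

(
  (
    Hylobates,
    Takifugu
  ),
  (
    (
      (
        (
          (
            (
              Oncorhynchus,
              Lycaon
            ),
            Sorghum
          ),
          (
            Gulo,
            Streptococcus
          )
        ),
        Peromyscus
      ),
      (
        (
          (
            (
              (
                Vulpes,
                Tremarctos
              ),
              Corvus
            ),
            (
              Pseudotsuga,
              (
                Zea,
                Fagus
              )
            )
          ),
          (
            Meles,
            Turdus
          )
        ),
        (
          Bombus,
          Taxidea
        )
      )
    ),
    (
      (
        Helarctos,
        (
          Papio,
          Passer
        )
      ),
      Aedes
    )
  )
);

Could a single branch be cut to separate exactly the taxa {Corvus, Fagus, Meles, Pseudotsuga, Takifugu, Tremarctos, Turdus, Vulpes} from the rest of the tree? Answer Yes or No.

No

The MRCA of the listed taxa is the root, so the smallest clade containing them is the whole tree.
That clade also contains Aedes, Bombus, Gulo, Helarctos, Hylobates, Lycaon, Oncorhynchus, Papio, Passer, Peromyscus, Sorghum, Streptococcus, Taxidea, Zea, which are not in the proposed group, so the group is not monophyletic.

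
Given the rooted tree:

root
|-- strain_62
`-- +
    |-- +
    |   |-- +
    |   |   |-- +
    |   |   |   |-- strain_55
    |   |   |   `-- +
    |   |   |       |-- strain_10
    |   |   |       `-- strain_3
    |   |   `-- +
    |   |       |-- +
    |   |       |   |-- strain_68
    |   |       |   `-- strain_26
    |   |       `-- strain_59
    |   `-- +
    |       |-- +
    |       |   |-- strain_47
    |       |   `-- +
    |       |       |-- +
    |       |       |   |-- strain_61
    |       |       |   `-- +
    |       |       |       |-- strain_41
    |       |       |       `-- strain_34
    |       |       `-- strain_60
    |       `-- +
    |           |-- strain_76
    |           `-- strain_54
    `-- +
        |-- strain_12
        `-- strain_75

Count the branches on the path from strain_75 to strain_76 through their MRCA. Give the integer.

6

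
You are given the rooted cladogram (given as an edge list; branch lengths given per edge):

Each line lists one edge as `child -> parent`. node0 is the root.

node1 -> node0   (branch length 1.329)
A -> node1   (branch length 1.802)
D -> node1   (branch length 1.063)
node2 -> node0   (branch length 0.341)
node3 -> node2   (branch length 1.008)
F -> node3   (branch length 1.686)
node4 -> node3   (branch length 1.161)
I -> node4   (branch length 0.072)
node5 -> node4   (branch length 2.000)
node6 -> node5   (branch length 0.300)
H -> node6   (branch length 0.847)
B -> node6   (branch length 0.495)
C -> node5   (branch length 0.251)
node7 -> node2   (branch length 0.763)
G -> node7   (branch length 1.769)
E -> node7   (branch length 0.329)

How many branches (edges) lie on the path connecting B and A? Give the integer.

8

The MRCA of B and A is the root of the tree.
From B up to that node: 6 branches. From A up to the same node: 2 branches. Total: 6 + 2 = 8.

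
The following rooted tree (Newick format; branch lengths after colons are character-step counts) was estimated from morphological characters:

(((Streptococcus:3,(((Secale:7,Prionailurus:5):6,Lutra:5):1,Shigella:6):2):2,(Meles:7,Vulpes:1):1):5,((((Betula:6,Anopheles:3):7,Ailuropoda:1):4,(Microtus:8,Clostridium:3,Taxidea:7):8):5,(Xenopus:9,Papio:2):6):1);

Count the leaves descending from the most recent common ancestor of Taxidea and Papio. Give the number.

8

The MRCA of Taxidea and Papio is the node subtending ((((Betula,Anopheles),Ailuropoda),(Microtus,Clostridium,Taxidea)),(Xenopus,Papio)).
That clade contains 8 terminal taxa: Ailuropoda, Anopheles, Betula, Clostridium, Microtus, Papio, Taxidea, Xenopus.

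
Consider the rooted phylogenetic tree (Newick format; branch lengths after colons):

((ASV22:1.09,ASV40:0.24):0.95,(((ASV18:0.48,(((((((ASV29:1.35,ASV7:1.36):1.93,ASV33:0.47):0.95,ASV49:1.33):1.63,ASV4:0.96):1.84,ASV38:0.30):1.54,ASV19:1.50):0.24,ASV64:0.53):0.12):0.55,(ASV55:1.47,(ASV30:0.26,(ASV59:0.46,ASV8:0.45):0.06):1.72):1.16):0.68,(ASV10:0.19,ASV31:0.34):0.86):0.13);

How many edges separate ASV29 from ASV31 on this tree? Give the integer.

The MRCA of ASV29 and ASV31 is the node subtending (((ASV18,(((((((ASV29,ASV7),ASV33),ASV49),ASV4),ASV38),ASV19),ASV64)),(ASV55,(ASV30,(ASV59,ASV8)))),(ASV10,ASV31)).
From ASV29 up to that node: 10 branches. From ASV31 up to the same node: 2 branches. Total: 10 + 2 = 12.

12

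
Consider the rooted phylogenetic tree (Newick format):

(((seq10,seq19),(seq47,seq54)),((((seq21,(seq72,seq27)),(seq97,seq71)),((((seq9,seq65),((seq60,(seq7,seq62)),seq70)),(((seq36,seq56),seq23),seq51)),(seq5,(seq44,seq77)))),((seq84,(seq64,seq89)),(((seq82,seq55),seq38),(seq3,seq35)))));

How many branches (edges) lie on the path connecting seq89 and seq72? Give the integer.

The MRCA of seq89 and seq72 is the node subtending ((((seq21,(seq72,seq27)),(seq97,seq71)),((((seq9,seq65),((seq60,(seq7,seq62)),seq70)),(((seq36,seq56),seq23),seq51)),(seq5,(seq44,seq77)))),((seq84,(seq64,seq89)),(((seq82,seq55),seq38),(seq3,seq35)))).
From seq89 up to that node: 4 branches. From seq72 up to the same node: 5 branches. Total: 4 + 5 = 9.

9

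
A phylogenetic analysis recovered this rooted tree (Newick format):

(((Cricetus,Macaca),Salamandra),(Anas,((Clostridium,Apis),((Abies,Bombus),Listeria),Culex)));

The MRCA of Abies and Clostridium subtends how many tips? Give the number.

6

The MRCA of Abies and Clostridium is the node subtending ((Clostridium,Apis),((Abies,Bombus),Listeria),Culex).
That clade contains 6 terminal taxa: Abies, Apis, Bombus, Clostridium, Culex, Listeria.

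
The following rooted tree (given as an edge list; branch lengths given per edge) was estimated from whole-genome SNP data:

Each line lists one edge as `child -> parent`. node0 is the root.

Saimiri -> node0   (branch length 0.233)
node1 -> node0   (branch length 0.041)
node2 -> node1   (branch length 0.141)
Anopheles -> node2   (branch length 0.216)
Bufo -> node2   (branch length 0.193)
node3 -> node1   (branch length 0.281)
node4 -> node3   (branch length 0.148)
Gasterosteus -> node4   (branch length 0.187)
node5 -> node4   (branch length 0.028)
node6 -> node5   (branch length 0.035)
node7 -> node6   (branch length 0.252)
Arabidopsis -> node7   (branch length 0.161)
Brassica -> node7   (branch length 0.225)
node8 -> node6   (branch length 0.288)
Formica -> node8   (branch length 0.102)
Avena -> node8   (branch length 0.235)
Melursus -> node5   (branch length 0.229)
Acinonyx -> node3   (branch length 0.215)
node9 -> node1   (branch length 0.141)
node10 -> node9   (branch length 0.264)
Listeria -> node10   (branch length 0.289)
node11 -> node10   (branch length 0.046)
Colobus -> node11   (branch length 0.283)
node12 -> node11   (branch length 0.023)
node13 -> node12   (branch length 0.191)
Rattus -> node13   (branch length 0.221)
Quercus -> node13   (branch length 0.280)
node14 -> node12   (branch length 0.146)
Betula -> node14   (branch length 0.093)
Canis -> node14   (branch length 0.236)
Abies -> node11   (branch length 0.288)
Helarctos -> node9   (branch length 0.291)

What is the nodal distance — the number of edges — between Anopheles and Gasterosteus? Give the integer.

5

The MRCA of Anopheles and Gasterosteus is the node subtending ((Anopheles,Bufo),((Gasterosteus,(((Arabidopsis,Brassica),(Formica,Avena)),Melursus)),Acinonyx),((Listeria,(Colobus,((Rattus,Quercus),(Betula,Canis)),Abies)),Helarctos)).
From Anopheles up to that node: 2 branches. From Gasterosteus up to the same node: 3 branches. Total: 2 + 3 = 5.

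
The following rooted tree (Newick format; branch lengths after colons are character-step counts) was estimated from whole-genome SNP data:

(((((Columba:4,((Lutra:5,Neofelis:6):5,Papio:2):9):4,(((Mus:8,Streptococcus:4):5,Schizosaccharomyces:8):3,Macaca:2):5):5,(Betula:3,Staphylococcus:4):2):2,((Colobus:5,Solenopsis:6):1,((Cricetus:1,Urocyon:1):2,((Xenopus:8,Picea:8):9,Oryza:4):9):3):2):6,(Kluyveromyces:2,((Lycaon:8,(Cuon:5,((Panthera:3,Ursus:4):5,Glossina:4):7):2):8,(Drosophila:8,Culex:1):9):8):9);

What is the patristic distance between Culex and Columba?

The path runs Culex → … → MRCA → … → Columba; the MRCA is the root of the tree.
Branch lengths along that path: 1 + 9 + 8 + 9 + 6 + 2 + 5 + 4 + 4 = 48.

48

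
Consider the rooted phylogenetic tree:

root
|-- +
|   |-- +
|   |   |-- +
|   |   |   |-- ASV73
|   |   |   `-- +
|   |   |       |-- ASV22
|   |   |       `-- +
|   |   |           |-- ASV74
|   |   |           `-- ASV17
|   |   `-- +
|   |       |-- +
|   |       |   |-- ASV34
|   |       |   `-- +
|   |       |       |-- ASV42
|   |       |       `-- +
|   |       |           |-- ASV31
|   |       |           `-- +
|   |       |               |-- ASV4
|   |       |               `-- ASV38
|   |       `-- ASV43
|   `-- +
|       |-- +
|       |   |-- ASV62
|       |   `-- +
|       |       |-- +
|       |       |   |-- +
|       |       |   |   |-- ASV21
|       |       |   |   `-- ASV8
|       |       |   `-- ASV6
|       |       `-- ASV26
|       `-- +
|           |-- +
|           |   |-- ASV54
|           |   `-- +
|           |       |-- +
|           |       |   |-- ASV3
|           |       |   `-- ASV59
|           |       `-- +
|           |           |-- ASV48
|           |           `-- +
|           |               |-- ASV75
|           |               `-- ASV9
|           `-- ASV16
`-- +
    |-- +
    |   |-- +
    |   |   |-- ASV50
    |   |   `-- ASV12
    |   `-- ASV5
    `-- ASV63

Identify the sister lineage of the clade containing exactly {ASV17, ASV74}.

ASV22

The clade containing exactly {ASV17, ASV74} attaches to the tree at the node subtending (ASV22,(ASV74,ASV17)).
The other lineage descending from that same node — the sister group — is the single tip ASV22.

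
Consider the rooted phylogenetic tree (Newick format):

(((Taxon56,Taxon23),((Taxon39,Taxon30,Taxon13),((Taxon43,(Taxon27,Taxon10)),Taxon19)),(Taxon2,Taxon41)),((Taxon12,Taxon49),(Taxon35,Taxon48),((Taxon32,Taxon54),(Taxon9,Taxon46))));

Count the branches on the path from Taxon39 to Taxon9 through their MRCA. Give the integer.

8

The MRCA of Taxon39 and Taxon9 is the root of the tree.
From Taxon39 up to that node: 4 branches. From Taxon9 up to the same node: 4 branches. Total: 4 + 4 = 8.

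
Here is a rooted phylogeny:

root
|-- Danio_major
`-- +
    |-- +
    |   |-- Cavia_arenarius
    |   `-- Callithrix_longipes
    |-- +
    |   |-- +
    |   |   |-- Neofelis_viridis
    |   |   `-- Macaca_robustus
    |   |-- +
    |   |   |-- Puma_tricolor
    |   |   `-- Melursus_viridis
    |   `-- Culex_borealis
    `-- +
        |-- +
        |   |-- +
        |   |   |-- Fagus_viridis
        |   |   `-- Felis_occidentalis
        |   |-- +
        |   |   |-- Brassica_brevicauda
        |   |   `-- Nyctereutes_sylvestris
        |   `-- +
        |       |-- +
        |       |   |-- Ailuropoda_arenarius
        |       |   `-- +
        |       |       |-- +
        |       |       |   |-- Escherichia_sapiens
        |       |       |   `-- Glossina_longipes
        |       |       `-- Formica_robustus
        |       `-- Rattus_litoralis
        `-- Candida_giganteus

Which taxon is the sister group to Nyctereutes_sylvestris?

Nyctereutes_sylvestris attaches to the tree at the node subtending (Brassica_brevicauda,Nyctereutes_sylvestris).
The other lineage descending from that same node — the sister group — is the single tip Brassica_brevicauda.

Brassica_brevicauda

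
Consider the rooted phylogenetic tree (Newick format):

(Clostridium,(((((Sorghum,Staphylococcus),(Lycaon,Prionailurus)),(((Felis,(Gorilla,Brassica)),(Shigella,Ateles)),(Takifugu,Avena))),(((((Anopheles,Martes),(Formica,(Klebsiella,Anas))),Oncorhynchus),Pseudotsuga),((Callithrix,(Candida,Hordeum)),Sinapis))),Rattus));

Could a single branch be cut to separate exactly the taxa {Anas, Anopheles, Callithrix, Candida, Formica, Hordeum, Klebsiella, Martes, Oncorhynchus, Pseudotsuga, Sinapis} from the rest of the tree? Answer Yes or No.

The most recent common ancestor of these taxa subtends (((((Anopheles,Martes),(Formica,(Klebsiella,Anas))),Oncorhynchus),Pseudotsuga),((Callithrix,(Candida,Hordeum)),Sinapis)).
That clade has exactly 11 tips — every listed taxon and nothing else — so the group is monophyletic.

Yes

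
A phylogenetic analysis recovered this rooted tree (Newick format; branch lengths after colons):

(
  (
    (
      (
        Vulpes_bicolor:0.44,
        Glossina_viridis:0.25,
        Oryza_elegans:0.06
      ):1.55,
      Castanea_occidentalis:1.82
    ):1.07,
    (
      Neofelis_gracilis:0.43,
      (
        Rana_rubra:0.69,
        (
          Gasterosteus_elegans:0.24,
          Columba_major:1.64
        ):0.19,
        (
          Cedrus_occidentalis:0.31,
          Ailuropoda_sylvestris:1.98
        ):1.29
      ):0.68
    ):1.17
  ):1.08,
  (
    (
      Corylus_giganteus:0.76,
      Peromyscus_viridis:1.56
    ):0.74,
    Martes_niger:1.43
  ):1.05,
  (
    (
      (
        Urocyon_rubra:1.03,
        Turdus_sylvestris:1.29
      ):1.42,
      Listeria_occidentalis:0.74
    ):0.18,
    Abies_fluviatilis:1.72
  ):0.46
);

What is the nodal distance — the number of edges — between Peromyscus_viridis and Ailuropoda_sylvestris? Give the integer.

The MRCA of Peromyscus_viridis and Ailuropoda_sylvestris is the root of the tree.
From Peromyscus_viridis up to that node: 3 branches. From Ailuropoda_sylvestris up to the same node: 5 branches. Total: 3 + 5 = 8.

8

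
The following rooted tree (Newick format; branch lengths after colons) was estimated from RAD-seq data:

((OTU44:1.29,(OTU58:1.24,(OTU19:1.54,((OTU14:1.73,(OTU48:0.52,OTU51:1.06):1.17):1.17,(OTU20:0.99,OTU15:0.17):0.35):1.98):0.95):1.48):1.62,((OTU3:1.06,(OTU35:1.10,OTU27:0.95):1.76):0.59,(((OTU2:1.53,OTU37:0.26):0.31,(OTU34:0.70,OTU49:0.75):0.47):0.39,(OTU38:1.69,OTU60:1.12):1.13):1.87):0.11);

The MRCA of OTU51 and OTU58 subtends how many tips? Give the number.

7

The MRCA of OTU51 and OTU58 is the node subtending (OTU58,(OTU19,((OTU14,(OTU48,OTU51)),(OTU20,OTU15)))).
That clade contains 7 terminal taxa: OTU14, OTU15, OTU19, OTU20, OTU48, OTU51, OTU58.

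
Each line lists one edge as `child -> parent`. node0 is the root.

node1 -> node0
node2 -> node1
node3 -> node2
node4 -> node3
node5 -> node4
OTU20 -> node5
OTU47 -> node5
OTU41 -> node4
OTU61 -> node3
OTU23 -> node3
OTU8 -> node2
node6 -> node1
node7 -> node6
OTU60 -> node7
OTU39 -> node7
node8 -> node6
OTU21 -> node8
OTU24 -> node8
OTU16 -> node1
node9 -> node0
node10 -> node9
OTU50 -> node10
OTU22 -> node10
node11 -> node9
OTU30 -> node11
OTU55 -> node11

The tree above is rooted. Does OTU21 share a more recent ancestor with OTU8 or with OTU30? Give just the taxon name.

The MRCA of OTU21 and OTU8 subtends (((((OTU20,OTU47),OTU41),OTU61,OTU23),OTU8),((OTU60,OTU39),(OTU21,OTU24)),OTU16) (11 taxa).
The MRCA of OTU21 and OTU30 is the root, subtending the entire tree (15 taxa).
The first is nested inside the second, so OTU21 shares a more recent common ancestor with OTU8.

OTU8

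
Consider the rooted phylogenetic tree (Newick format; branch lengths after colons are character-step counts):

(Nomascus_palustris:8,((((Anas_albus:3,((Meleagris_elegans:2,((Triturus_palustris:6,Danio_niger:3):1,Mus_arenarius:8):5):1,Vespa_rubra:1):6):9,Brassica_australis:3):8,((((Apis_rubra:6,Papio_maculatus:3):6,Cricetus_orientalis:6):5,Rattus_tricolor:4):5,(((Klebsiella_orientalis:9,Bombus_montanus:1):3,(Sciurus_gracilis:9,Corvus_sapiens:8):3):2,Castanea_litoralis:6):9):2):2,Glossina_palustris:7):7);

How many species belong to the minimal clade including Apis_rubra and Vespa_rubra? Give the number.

16

The MRCA of Apis_rubra and Vespa_rubra is the node subtending (((Anas_albus,((Meleagris_elegans,((Triturus_palustris,Danio_niger),Mus_arenarius)),Vespa_rubra)),Brassica_australis),((((Apis_rubra,Papio_maculatus),Cricetus_orientalis),Rattus_tricolor),(((Klebsiella_orientalis,Bombus_montanus),(Sciurus_gracilis,Corvus_sapiens)),Castanea_litoralis))).
That clade contains 16 terminal taxa: Anas_albus, Apis_rubra, Bombus_montanus, Brassica_australis, Castanea_litoralis, Corvus_sapiens, Cricetus_orientalis, Danio_niger, Klebsiella_orientalis, Meleagris_elegans, Mus_arenarius, Papio_maculatus, Rattus_tricolor, Sciurus_gracilis, Triturus_palustris, Vespa_rubra.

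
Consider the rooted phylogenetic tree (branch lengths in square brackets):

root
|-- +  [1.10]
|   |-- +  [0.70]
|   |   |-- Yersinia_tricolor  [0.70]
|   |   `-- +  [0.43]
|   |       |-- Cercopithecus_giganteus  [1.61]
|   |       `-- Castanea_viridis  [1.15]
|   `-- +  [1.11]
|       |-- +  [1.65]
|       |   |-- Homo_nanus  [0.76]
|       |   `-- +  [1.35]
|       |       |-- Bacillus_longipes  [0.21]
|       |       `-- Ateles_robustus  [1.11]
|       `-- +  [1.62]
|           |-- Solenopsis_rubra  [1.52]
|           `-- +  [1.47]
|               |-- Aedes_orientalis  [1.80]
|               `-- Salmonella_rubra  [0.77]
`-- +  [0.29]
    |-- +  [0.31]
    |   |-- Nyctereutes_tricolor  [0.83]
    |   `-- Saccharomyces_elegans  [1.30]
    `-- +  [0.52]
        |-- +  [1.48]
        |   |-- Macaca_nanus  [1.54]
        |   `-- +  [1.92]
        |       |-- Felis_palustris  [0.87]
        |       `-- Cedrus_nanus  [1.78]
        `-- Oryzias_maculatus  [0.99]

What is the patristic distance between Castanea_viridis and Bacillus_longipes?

The path runs Castanea_viridis → … → MRCA → … → Bacillus_longipes; the MRCA is the node subtending ((Yersinia_tricolor,(Cercopithecus_giganteus,Castanea_viridis)),((Homo_nanus,(Bacillus_longipes,Ateles_robustus)),(Solenopsis_rubra,(Aedes_orientalis,Salmonella_rubra)))).
Branch lengths along that path: 1.15 + 0.43 + 0.70 + 1.11 + 1.65 + 1.35 + 0.21 = 6.60.

6.60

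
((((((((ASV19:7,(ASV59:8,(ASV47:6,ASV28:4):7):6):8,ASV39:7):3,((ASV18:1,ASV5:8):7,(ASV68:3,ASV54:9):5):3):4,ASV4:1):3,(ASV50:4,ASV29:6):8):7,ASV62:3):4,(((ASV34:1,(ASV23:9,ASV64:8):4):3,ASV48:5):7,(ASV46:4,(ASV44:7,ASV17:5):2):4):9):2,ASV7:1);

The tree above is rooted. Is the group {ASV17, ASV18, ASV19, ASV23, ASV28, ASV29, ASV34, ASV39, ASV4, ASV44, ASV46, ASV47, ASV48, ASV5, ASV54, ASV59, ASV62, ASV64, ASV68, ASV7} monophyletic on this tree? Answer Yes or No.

The MRCA of the listed taxa is the root, so the smallest clade containing them is the whole tree.
That clade also contains ASV50, which is not in the proposed group, so the group is not monophyletic.

No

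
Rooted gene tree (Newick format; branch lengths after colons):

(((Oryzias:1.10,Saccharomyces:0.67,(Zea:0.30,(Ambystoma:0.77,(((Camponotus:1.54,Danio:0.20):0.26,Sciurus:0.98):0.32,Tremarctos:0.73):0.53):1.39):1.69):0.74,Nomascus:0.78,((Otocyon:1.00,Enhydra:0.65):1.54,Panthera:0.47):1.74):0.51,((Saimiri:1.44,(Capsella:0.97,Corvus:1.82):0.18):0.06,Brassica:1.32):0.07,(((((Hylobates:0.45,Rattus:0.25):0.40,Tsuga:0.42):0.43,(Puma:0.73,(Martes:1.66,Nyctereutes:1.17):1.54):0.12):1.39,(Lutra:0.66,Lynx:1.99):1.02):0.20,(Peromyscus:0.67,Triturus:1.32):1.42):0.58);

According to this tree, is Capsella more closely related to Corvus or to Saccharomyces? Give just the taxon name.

The MRCA of Capsella and Corvus subtends (Capsella,Corvus) (2 taxa).
The MRCA of Capsella and Saccharomyces is the root, subtending the entire tree (26 taxa).
The first is nested inside the second, so Capsella shares a more recent common ancestor with Corvus.

Corvus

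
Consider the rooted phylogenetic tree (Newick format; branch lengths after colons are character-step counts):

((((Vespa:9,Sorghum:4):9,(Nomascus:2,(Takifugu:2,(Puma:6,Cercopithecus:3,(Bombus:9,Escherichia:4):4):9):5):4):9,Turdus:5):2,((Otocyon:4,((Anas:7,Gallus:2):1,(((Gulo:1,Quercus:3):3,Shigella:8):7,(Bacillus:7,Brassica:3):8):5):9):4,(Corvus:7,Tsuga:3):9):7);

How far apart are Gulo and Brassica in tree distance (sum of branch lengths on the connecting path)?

22

The path runs Gulo → … → MRCA → … → Brassica; the MRCA is the node subtending (((Gulo,Quercus),Shigella),(Bacillus,Brassica)).
Branch lengths along that path: 1 + 3 + 7 + 8 + 3 = 22.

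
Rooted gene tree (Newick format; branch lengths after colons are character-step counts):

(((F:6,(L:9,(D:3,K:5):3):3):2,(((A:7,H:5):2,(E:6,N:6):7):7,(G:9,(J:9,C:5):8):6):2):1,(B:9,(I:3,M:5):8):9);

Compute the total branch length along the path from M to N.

45

The path runs M → … → MRCA → … → N; the MRCA is the root of the tree.
Branch lengths along that path: 5 + 8 + 9 + 1 + 2 + 7 + 7 + 6 = 45.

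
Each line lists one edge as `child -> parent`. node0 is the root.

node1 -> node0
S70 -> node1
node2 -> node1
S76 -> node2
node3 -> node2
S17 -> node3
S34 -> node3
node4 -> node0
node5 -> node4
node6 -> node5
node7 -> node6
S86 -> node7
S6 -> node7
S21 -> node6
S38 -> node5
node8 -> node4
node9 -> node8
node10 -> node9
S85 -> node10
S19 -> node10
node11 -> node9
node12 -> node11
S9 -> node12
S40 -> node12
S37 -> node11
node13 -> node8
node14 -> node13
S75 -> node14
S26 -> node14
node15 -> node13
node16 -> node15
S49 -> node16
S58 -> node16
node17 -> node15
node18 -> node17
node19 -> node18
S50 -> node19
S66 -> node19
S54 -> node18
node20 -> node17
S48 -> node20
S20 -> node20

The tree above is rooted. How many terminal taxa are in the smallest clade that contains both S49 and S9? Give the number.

14

The MRCA of S49 and S9 is the node subtending (((S85,S19),((S9,S40),S37)),((S75,S26),((S49,S58),(((S50,S66),S54),(S48,S20))))).
That clade contains 14 terminal taxa: S19, S20, S26, S37, S40, S48, S49, S50, S54, S58, S66, S75, S85, S9.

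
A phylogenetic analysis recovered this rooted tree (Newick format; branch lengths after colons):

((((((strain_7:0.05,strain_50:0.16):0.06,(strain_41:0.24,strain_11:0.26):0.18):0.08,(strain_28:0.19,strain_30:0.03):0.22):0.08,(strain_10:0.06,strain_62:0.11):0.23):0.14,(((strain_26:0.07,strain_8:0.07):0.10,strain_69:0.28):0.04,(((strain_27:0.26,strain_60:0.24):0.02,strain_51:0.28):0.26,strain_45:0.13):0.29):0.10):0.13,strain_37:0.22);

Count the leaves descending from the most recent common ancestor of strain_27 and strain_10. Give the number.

15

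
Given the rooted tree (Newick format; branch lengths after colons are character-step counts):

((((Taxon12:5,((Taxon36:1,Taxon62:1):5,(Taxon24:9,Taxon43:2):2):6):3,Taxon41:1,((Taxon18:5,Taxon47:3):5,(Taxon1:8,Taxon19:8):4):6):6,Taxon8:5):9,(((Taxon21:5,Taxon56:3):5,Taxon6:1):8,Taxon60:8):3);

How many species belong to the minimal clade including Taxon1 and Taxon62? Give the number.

The MRCA of Taxon1 and Taxon62 is the node subtending ((Taxon12,((Taxon36,Taxon62),(Taxon24,Taxon43))),Taxon41,((Taxon18,Taxon47),(Taxon1,Taxon19))).
That clade contains 10 terminal taxa: Taxon1, Taxon12, Taxon18, Taxon19, Taxon24, Taxon36, Taxon41, Taxon43, Taxon47, Taxon62.

10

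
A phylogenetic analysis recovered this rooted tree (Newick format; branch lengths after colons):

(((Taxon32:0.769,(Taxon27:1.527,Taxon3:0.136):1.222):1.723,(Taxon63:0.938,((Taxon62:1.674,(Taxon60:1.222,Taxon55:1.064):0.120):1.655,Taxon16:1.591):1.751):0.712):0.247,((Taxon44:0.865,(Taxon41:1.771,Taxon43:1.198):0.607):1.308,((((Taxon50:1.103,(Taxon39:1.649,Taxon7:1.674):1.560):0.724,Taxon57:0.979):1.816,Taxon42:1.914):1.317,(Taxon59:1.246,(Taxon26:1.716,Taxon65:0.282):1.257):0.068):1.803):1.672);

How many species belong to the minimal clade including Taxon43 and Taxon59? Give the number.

11

The MRCA of Taxon43 and Taxon59 is the node subtending ((Taxon44,(Taxon41,Taxon43)),((((Taxon50,(Taxon39,Taxon7)),Taxon57),Taxon42),(Taxon59,(Taxon26,Taxon65)))).
That clade contains 11 terminal taxa: Taxon26, Taxon39, Taxon41, Taxon42, Taxon43, Taxon44, Taxon50, Taxon57, Taxon59, Taxon65, Taxon7.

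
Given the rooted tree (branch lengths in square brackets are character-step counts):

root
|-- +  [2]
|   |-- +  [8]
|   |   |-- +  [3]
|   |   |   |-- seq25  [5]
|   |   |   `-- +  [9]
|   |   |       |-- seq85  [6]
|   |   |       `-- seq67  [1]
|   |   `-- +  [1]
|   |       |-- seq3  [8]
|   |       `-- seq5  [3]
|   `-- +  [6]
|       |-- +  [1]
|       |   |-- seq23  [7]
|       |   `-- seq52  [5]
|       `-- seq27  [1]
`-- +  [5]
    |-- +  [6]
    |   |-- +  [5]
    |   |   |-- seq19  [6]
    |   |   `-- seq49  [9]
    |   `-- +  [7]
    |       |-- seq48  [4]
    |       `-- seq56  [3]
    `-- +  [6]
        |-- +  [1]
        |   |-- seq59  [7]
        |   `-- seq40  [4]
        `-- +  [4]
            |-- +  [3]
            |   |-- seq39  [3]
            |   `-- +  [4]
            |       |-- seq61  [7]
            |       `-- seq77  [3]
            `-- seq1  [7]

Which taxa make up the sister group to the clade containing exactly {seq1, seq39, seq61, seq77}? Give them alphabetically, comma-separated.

seq40, seq59

The clade containing exactly {seq1, seq39, seq61, seq77} attaches to the tree at the node subtending ((seq59,seq40),((seq39,(seq61,seq77)),seq1)).
The other lineage descending from that same node — the sister group — is (seq59,seq40); its 2 tips in alphabetical order are the answer.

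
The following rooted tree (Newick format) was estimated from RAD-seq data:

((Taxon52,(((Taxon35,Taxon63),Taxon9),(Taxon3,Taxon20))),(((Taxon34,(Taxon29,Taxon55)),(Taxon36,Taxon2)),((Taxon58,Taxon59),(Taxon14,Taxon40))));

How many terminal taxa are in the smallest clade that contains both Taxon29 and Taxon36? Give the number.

The MRCA of Taxon29 and Taxon36 is the node subtending ((Taxon34,(Taxon29,Taxon55)),(Taxon36,Taxon2)).
That clade contains 5 terminal taxa: Taxon2, Taxon29, Taxon34, Taxon36, Taxon55.

5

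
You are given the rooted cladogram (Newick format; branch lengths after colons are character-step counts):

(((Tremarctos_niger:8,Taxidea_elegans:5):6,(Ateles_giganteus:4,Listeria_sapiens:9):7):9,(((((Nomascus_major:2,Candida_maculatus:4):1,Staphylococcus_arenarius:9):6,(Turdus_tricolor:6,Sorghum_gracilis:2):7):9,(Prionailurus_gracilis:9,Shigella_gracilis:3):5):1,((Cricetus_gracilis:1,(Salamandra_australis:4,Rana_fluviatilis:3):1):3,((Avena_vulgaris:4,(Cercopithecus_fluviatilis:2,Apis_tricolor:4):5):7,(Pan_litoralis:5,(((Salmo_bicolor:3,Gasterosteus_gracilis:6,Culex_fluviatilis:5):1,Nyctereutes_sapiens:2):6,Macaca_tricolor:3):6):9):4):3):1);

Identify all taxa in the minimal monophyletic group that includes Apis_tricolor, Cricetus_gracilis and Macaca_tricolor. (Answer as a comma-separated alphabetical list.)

Tracing Apis_tricolor: it sits inside (Cercopithecus_fluviatilis,Apis_tricolor).
Tracing Cricetus_gracilis: it sits inside (Cricetus_gracilis,(Salamandra_australis,Rana_fluviatilis)).
Tracing Macaca_tricolor: it sits inside (((Salmo_bicolor,Gasterosteus_gracilis,Culex_fluviatilis),Nyctereutes_sapiens),Macaca_tricolor).
The smallest clade enclosing all 3 is ((Cricetus_gracilis,(Salamandra_australis,Rana_fluviatilis)),((Avena_vulgaris,(Cercopithecus_fluviatilis,Apis_tricolor)),(Pan_litoralis,(((Salmo_bicolor,Gasterosteus_gracilis,Culex_fluviatilis),Nyctereutes_sapiens),Macaca_tricolor)))); the answer is its 12 terminal taxa in alphabetical order.

Apis_tricolor, Avena_vulgaris, Cercopithecus_fluviatilis, Cricetus_gracilis, Culex_fluviatilis, Gasterosteus_gracilis, Macaca_tricolor, Nyctereutes_sapiens, Pan_litoralis, Rana_fluviatilis, Salamandra_australis, Salmo_bicolor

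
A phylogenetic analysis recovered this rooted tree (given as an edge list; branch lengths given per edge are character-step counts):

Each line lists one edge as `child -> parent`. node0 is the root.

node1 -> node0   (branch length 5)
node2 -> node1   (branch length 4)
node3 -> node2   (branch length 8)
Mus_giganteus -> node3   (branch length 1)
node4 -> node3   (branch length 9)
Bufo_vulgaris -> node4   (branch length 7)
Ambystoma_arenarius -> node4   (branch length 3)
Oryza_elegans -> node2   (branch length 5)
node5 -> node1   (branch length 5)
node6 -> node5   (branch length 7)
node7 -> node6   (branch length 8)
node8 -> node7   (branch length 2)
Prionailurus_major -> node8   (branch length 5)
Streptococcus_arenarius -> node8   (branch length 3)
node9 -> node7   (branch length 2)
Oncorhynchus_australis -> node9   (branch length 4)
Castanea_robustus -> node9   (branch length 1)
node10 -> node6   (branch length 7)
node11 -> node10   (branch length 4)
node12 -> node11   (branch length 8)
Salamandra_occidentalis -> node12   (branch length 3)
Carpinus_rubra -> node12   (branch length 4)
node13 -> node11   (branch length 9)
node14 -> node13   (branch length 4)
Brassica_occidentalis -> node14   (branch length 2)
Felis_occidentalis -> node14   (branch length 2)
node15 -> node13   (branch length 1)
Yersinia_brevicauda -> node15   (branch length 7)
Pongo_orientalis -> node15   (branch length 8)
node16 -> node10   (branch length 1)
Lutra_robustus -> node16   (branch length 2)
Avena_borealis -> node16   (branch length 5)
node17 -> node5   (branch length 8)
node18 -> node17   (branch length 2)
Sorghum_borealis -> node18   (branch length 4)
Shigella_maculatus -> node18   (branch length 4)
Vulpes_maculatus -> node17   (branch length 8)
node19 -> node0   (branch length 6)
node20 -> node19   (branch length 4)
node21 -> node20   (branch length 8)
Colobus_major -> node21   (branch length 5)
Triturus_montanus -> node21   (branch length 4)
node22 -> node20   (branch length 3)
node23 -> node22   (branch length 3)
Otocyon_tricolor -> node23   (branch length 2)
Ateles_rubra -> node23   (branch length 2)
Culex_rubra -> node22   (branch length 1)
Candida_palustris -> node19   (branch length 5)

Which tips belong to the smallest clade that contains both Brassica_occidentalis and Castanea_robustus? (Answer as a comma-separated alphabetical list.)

Tracing Brassica_occidentalis: it sits inside (Brassica_occidentalis,Felis_occidentalis).
Tracing Castanea_robustus: it sits inside (Oncorhynchus_australis,Castanea_robustus).
The smallest clade enclosing both is (((Prionailurus_major,Streptococcus_arenarius),(Oncorhynchus_australis,Castanea_robustus)),(((Salamandra_occidentalis,Carpinus_rubra),((Brassica_occidentalis,Felis_occidentalis),(Yersinia_brevicauda,Pongo_orientalis))),(Lutra_robustus,Avena_borealis))); the answer is its 12 terminal taxa in alphabetical order.

Avena_borealis, Brassica_occidentalis, Carpinus_rubra, Castanea_robustus, Felis_occidentalis, Lutra_robustus, Oncorhynchus_australis, Pongo_orientalis, Prionailurus_major, Salamandra_occidentalis, Streptococcus_arenarius, Yersinia_brevicauda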